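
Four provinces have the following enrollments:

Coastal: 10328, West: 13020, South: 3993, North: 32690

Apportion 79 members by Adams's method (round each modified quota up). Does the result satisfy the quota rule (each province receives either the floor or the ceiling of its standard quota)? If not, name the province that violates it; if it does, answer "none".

North

Standard quotas: Coastal 13.592, West 17.134, South 5.255, North 43.020.
Adams allocation: Coastal 14, West 17, South 6, North 42.
North has quota 43.020 (lower 43, upper 44) but receives 42 — outside the quota interval.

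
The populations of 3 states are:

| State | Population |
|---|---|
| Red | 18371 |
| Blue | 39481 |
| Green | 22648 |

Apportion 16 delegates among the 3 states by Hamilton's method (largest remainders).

The standard divisor is 80500/16 ≈ 5031.25.
Standard quotas: Red 3.6514, Blue 7.8472, Green 4.5015.
Lower quotas: Red 3, Blue 7, Green 4 (sum 14, leaving 2 seats).
Remainders in descending order: Blue 0.8472, Red 0.6514, Green 0.5015.
The surplus seats go to Blue, Red.

Red 4; Blue 8; Green 4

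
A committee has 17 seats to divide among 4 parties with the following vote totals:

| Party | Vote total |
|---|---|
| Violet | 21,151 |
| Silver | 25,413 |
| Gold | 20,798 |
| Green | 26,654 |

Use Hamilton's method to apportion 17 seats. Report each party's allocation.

Standard divisor: 94016 ÷ 17 ≈ 5530.353.
Standard quotas: Violet 3.8245, Silver 4.5952, Gold 3.7607, Green 4.8196.
Lower quotas: Violet 3, Silver 4, Gold 3, Green 4 (sum 14, leaving 3 seats).
Remainders in descending order: Violet 0.8245, Green 0.8196, Gold 0.7607, Silver 0.5952.
Largest remainders: Violet, Green, Gold receive the extra seats.

Violet 4, Silver 4, Gold 4, Green 5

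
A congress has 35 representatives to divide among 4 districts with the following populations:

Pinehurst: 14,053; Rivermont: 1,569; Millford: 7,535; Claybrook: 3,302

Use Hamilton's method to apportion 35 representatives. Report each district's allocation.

Pinehurst 19, Rivermont 2, Millford 10, Claybrook 4

The standard divisor is 26459/35 ≈ 755.971.
Standard quotas: Pinehurst 18.5893, Rivermont 2.0755, Millford 9.9673, Claybrook 4.3679.
Lower quotas: Pinehurst 18, Rivermont 2, Millford 9, Claybrook 4 (sum 33, leaving 2 seats).
Remainders in descending order: Millford 0.9673, Pinehurst 0.5893, Claybrook 0.3679, Rivermont 0.0755.
The surplus seats go to Millford, Pinehurst.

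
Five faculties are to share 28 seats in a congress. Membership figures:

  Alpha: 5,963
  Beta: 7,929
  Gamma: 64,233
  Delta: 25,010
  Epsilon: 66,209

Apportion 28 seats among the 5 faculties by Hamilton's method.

The standard divisor is 169344/28 = 6048.
Standard quotas: Alpha 0.9859, Beta 1.3110, Gamma 10.6205, Delta 4.1353, Epsilon 10.9473.
Lower quotas: Alpha 0, Beta 1, Gamma 10, Delta 4, Epsilon 10 (sum 25, leaving 3 seats).
Remainders in descending order: Alpha 0.9859, Epsilon 0.9473, Gamma 0.6205, Beta 0.3110, Delta 0.1353.
The surplus seats go to Alpha, Epsilon, Gamma.

Alpha: 1, Beta: 1, Gamma: 11, Delta: 4, Epsilon: 11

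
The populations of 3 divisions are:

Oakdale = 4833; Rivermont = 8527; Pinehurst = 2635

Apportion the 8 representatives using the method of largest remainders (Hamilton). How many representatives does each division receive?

Standard divisor: 15995 ÷ 8 ≈ 1999.375.
Standard quotas: Oakdale 2.4173, Rivermont 4.2648, Pinehurst 1.3179.
Lower quotas: Oakdale 2, Rivermont 4, Pinehurst 1 (sum 7, leaving 1 seat).
Remainders in descending order: Oakdale 0.4173, Pinehurst 0.3179, Rivermont 0.2648.
Largest remainder: Oakdale receives the extra seat.

Oakdale 3; Rivermont 4; Pinehurst 1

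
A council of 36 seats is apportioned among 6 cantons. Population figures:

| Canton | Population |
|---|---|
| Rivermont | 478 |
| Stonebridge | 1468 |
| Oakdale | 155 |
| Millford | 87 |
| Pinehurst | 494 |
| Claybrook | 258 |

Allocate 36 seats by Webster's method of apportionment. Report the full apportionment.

Standard divisor 2940/36 ≈ 81.667; standard quotas: Rivermont 5.853, Stonebridge 17.976, Oakdale 1.898, Millford 1.065, Pinehurst 6.049, Claybrook 3.159.
Rounding to the nearest integer gives Rivermont 6, Stonebridge 18, Oakdale 2, Millford 1, Pinehurst 6, Claybrook 3 — total 36, matching the house size, so no adjustment is needed.

Rivermont 6, Stonebridge 18, Oakdale 2, Millford 1, Pinehurst 6, Claybrook 3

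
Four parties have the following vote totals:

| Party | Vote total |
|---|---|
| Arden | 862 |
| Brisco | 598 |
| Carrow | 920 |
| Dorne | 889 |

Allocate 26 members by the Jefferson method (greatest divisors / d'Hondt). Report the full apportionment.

Arden=7; Brisco=5; Carrow=7; Dorne=7

Standard divisor 3269/26 ≈ 125.731; standard quotas: Arden 6.856, Brisco 4.756, Carrow 7.317, Dorne 7.071.
Rounding down gives 6, 4, 7, 7 = 24 seats, so the divisor must be adjusted.
With modified divisor 117: modified quotas Arden 7.368, Brisco 5.111, Carrow 7.863, Dorne 7.598.
Rounding down: Arden 7, Brisco 5, Carrow 7, Dorne 7 (total 26).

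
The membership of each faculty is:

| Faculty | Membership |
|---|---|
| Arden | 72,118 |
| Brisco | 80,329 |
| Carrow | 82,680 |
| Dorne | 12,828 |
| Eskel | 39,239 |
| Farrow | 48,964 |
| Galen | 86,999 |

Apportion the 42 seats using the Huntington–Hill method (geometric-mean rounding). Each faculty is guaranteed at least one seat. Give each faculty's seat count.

Arden 7, Brisco 8, Carrow 8, Dorne 1, Eskel 4, Farrow 5, Galen 9

With divisor 9998: modified quotas Arden 7.213, Brisco 8.035, Carrow 8.270, Dorne 1.283, Eskel 3.925, Farrow 4.897, Galen 8.702.
Geometric-mean thresholds: Arden √(7·8)=7.483, Brisco √(8·9)=8.485, Carrow √(8·9)=8.485, Dorne √(1·2)=1.414, Eskel √(3·4)=3.464, Farrow √(4·5)=4.472, Galen √(8·9)=8.485.
Each quota rounded against its threshold gives Arden 7, Brisco 8, Carrow 8, Dorne 1, Eskel 4, Farrow 5, Galen 9 (total 42).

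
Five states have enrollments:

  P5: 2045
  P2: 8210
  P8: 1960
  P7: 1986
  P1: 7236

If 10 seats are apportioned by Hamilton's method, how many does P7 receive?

1

The standard divisor is 21437/10 ≈ 2143.7.
Standard quotas: P5 0.9540, P2 3.8298, P8 0.9143, P7 0.9264, P1 3.3755.
Lower quotas: P5 0, P2 3, P8 0, P7 0, P1 3 (sum 6, leaving 4 seats).
Remainders in descending order: P5 0.9540, P7 0.9264, P8 0.9143, P2 0.8298, P1 0.3755.
Largest remainders: P5, P7, P8, P2 receive the extra seats.
P7 receives 1.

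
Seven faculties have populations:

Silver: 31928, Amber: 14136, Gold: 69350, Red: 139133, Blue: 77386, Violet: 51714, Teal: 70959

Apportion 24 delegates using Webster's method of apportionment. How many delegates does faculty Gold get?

Standard divisor 454606/24 ≈ 18941.917; standard quotas: Silver 1.686, Amber 0.746, Gold 3.661, Red 7.345, Blue 4.085, Violet 2.730, Teal 3.746.
Rounding to the nearest integer gives 2, 1, 4, 7, 4, 3, 4 = 25 seats, so the divisor must be adjusted.
With modified divisor 20000: modified quotas Silver 1.596, Amber 0.707, Gold 3.467, Red 6.957, Blue 3.869, Violet 2.586, Teal 3.548.
Rounding to the nearest integer: Silver 2, Amber 1, Gold 3, Red 7, Blue 4, Violet 3, Teal 4 (total 24).
Gold receives 3.

3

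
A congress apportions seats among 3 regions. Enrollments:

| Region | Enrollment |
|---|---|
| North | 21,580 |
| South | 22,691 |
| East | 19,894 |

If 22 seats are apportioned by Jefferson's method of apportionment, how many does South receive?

8

Standard divisor 64165/22 ≈ 2916.591; standard quotas: North 7.399, South 7.780, East 6.821.
Rounding down gives 7, 7, 6 = 20 seats, so the divisor must be adjusted.
With modified divisor 2800: modified quotas North 7.707, South 8.104, East 7.105.
Rounding down: North 7, South 8, East 7 (total 22).
South receives 8.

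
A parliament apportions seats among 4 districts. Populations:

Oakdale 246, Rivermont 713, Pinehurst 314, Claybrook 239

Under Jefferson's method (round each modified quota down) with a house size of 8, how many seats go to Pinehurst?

2

Standard divisor 1512/8 ≈ 189; standard quotas: Oakdale 1.302, Rivermont 3.772, Pinehurst 1.661, Claybrook 1.265.
Rounding down gives 1, 3, 1, 1 = 6 seats, so the divisor must be adjusted.
With modified divisor 150: modified quotas Oakdale 1.640, Rivermont 4.753, Pinehurst 2.093, Claybrook 1.593.
Rounding down: Oakdale 1, Rivermont 4, Pinehurst 2, Claybrook 1 (total 8).
Pinehurst receives 2.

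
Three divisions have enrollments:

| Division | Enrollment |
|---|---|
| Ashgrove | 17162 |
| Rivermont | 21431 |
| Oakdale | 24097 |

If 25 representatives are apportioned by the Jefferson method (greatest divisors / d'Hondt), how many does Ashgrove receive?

Standard divisor 62690/25 ≈ 2507.6; standard quotas: Ashgrove 6.844, Rivermont 8.546, Oakdale 9.610.
Rounding down gives 6, 8, 9 = 23 seats, so the divisor must be adjusted.
With modified divisor 2400: modified quotas Ashgrove 7.151, Rivermont 8.930, Oakdale 10.040.
Rounding down: Ashgrove 7, Rivermont 8, Oakdale 10 (total 25).
Ashgrove receives 7.

7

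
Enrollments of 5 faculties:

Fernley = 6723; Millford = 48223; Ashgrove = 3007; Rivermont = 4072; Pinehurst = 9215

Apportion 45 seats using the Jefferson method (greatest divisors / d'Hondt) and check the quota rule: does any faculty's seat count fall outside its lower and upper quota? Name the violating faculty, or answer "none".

Millford

Standard quotas: Fernley 4.247, Millford 30.461, Ashgrove 1.899, Rivermont 2.572, Pinehurst 5.821.
Jefferson allocation: Fernley 4, Millford 32, Ashgrove 1, Rivermont 2, Pinehurst 6.
Millford has quota 30.461 (lower 30, upper 31) but receives 32 — outside the quota interval.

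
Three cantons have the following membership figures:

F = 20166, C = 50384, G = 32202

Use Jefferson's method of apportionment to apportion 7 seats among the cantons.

F=1, C=4, G=2

Standard divisor 102752/7 ≈ 14678.857; standard quotas: F 1.374, C 3.432, G 2.194.
Rounding down gives 1, 3, 2 = 6 seats, so the divisor must be adjusted.
With modified divisor 11700: modified quotas F 1.724, C 4.306, G 2.752.
Rounding down: F 1, C 4, G 2 (total 7).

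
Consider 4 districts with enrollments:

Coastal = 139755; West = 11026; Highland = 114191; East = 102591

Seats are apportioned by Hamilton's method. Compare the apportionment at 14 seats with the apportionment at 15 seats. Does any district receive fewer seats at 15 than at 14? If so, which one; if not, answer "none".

West

At 14 seats: Coastal 5, West 1, Highland 4, East 4.
At 15 seats: Coastal 6, West 0, Highland 5, East 4.
West drops from 1 to 0.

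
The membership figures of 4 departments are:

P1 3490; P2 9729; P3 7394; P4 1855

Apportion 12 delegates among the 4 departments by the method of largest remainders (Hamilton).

Total 22468; standard divisor 22468/12 ≈ 1872.333.
Standard quotas: P1 1.8640, P2 5.1962, P3 3.9491, P4 0.9907.
Lower quotas: P1 1, P2 5, P3 3, P4 0 (sum 9, leaving 3 seats).
Remainders in descending order: P4 0.9907, P3 0.9491, P1 0.8640, P2 0.1962.
The surplus seats go to P4, P3, P1.

P1: 2, P2: 5, P3: 4, P4: 1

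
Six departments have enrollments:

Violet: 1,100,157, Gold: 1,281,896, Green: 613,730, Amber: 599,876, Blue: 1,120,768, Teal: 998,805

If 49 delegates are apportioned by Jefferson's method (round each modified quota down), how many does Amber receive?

Standard divisor 5715232/49 ≈ 116637.388; standard quotas: Violet 9.432, Gold 10.990, Green 5.262, Amber 5.143, Blue 9.609, Teal 8.563.
Rounding down gives 9, 10, 5, 5, 9, 8 = 46 seats, so the divisor must be adjusted.
With modified divisor 110500: modified quotas Violet 9.956, Gold 11.601, Green 5.554, Amber 5.429, Blue 10.143, Teal 9.039.
Rounding down: Violet 9, Gold 11, Green 5, Amber 5, Blue 10, Teal 9 (total 49).
Amber receives 5.

5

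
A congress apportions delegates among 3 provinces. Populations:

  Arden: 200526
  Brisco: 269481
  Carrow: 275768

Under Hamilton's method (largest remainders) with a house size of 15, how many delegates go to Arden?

4

Total 745775; standard divisor 745775/15 ≈ 49718.333.
Standard quotas: Arden 4.0332, Brisco 5.4202, Carrow 5.5466.
Lower quotas: Arden 4, Brisco 5, Carrow 5 (sum 14, leaving 1 seat).
Remainders in descending order: Carrow 0.5466, Brisco 0.4202, Arden 0.0332.
Largest remainder: Carrow receives the extra seat.
Arden receives 4.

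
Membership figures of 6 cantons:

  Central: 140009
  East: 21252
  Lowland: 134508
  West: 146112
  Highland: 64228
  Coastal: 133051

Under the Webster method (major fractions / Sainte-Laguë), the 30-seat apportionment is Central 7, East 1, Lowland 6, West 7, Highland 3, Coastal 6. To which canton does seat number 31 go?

Lowland

Priority for the next seat is population ÷ (current seats + 0.5).
Priorities: Central 18667.867, East 14168.000, Lowland 20693.538, West 19481.600, Highland 18350.857, Coastal 20469.385.
Highest priority: Lowland.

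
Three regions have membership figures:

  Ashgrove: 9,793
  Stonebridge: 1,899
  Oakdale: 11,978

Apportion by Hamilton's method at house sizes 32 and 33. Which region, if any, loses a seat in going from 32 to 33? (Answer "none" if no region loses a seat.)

At 32 seats: Ashgrove 13, Stonebridge 3, Oakdale 16.
At 33 seats: Ashgrove 14, Stonebridge 2, Oakdale 17.
Stonebridge drops from 3 to 2.

Stonebridge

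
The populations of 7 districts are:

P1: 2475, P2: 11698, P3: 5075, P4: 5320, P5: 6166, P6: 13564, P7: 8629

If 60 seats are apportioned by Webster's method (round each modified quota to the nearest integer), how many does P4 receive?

6

Standard divisor 52927/60 ≈ 882.117; standard quotas: P1 2.806, P2 13.261, P3 5.753, P4 6.031, P5 6.990, P6 15.377, P7 9.782.
Rounding to the nearest integer gives P1 3, P2 13, P3 6, P4 6, P5 7, P6 15, P7 10 — total 60, matching the house size, so no adjustment is needed.
P4 receives 6.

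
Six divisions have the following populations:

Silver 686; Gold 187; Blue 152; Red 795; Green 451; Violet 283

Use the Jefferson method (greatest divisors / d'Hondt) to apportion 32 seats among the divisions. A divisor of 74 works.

Silver=9; Gold=2; Blue=2; Red=10; Green=6; Violet=3

With modified divisor 74: modified quotas Silver 9.270, Gold 2.527, Blue 2.054, Red 10.743, Green 6.095, Violet 3.824.
Rounding down: Silver 9, Gold 2, Blue 2, Red 10, Green 6, Violet 3 (total 32).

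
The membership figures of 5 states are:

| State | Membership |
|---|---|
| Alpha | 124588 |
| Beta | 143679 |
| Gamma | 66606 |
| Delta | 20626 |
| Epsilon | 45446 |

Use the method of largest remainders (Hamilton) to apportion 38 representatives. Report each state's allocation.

Standard divisor: 400945 ÷ 38 ≈ 10551.184.
Standard quotas: Alpha 11.8080, Beta 13.6173, Gamma 6.3127, Delta 1.9549, Epsilon 4.3072.
Lower quotas: Alpha 11, Beta 13, Gamma 6, Delta 1, Epsilon 4 (sum 35, leaving 3 seats).
Remainders in descending order: Delta 0.9549, Alpha 0.8080, Beta 0.6173, Gamma 0.3127, Epsilon 0.3072.
The surplus seats go to Delta, Alpha, Beta.

Alpha=12, Beta=14, Gamma=6, Delta=2, Epsilon=4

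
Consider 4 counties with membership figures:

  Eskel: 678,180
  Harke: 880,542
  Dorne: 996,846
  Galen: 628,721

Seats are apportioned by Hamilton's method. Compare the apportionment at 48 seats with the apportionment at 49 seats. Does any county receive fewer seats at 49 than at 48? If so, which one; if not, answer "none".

At 48 seats: Eskel 10, Harke 13, Dorne 15, Galen 10.
At 49 seats: Eskel 10, Harke 14, Dorne 15, Galen 10.
No county's allocation decreased.

none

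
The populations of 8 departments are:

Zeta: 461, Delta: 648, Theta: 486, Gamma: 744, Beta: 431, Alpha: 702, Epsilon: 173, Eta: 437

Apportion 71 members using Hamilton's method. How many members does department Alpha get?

Total 4082; standard divisor 4082/71 ≈ 57.493.
Standard quotas: Zeta 8.018, Delta 11.271, Theta 8.453, Gamma 12.941, Beta 7.497, Alpha 12.210, Epsilon 3.009, Eta 7.601.
Lower quotas: Zeta 8, Delta 11, Theta 8, Gamma 12, Beta 7, Alpha 12, Epsilon 3, Eta 7 (sum 68, leaving 3 seats).
Remainders in descending order: Gamma 0.941, Eta 0.601, Beta 0.497, Theta 0.453, Delta 0.271, Alpha 0.210, Zeta 0.018, Epsilon 0.009.
Largest remainders: Gamma, Eta, Beta receive the extra seats.
Alpha receives 12.

12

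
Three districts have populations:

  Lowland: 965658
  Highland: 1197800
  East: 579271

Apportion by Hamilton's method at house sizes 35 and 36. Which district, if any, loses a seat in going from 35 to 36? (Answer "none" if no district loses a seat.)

At 35 seats: Lowland 12, Highland 15, East 8.
At 36 seats: Lowland 13, Highland 16, East 7.
East drops from 8 to 7.

East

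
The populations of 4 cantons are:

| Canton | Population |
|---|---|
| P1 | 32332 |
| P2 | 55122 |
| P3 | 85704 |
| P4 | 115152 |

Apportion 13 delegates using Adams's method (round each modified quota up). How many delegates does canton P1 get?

Standard divisor 288310/13 ≈ 22177.692; standard quotas: P1 1.458, P2 2.485, P3 3.864, P4 5.192.
Rounding up gives 2, 3, 4, 6 = 15 seats, so the divisor must be adjusted.
With modified divisor 28100: modified quotas P1 1.151, P2 1.962, P3 3.050, P4 4.098.
Rounding up: P1 2, P2 2, P3 4, P4 5 (total 13).
P1 receives 2.

2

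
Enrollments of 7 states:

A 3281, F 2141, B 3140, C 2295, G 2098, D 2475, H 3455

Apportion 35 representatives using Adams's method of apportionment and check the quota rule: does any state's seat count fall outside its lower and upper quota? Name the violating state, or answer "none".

Standard quotas: A 6.081, F 3.968, B 5.819, C 4.253, G 3.888, D 4.587, H 6.403.
Adams allocation: A 6, F 4, B 6, C 4, G 4, D 5, H 6.
Every allocation lies between the lower and upper quota.

none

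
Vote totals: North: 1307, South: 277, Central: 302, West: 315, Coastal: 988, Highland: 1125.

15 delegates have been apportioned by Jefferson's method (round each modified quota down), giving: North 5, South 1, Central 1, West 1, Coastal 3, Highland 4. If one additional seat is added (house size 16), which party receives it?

Priority for the next seat is population ÷ (current seats + 1).
Priorities: North 217.833, South 138.500, Central 151.000, West 157.500, Coastal 247.000, Highland 225.000.
Highest priority: Coastal.

Coastal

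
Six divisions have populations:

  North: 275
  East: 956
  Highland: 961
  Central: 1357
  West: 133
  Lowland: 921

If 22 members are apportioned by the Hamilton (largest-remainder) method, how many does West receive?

1

Standard divisor: 4603 ÷ 22 ≈ 209.227.
Standard quotas: North 1.314, East 4.569, Highland 4.593, Central 6.486, West 0.636, Lowland 4.402.
Lower quotas: North 1, East 4, Highland 4, Central 6, West 0, Lowland 4 (sum 19, leaving 3 seats).
Remainders in descending order: West 0.636, Highland 0.593, East 0.569, Central 0.486, Lowland 0.402, North 0.314.
The surplus seats go to West, Highland, East.
West receives 1.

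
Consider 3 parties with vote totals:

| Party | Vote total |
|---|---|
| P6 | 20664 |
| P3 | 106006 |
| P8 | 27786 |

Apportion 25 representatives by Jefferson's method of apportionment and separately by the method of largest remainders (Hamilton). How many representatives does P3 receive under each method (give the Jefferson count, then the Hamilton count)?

18 and 17

Jefferson: P6 3, P3 18, P8 4.
Hamilton: P6 3, P3 17, P8 5.
P3 gets 18 under Jefferson and 17 under Hamilton.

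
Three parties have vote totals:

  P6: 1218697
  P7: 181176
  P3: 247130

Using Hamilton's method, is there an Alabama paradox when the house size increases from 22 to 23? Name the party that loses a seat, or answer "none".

At 22 seats: P6 16, P7 3, P3 3.
At 23 seats: P6 17, P7 3, P3 3.
No party's allocation decreased.

none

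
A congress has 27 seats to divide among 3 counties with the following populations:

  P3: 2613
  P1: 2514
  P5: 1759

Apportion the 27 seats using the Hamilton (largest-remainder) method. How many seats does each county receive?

P3 10, P1 10, P5 7

Total 6886; standard divisor 6886/27 ≈ 255.037.
Standard quotas: P3 10.246, P1 9.857, P5 6.897.
Lower quotas: P3 10, P1 9, P5 6 (sum 25, leaving 2 seats).
Remainders in descending order: P5 0.897, P1 0.857, P3 0.246.
Largest remainders: P5, P1 receive the extra seats.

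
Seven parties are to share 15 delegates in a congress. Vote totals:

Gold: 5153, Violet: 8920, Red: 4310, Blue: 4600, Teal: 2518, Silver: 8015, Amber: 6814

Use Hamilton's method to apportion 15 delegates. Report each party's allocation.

Total 40330; standard divisor 40330/15 ≈ 2688.667.
Standard quotas: Gold 1.9166, Violet 3.3176, Red 1.6030, Blue 1.7109, Teal 0.9365, Silver 2.9810, Amber 2.5343.
Lower quotas: Gold 1, Violet 3, Red 1, Blue 1, Teal 0, Silver 2, Amber 2 (sum 10, leaving 5 seats).
Remainders in descending order: Silver 0.9810, Teal 0.9365, Gold 0.9166, Blue 0.7109, Red 0.6030, Amber 0.5343, Violet 0.3176.
Largest remainders: Silver, Teal, Gold, Blue, Red receive the extra seats.

Gold 2; Violet 3; Red 2; Blue 2; Teal 1; Silver 3; Amber 2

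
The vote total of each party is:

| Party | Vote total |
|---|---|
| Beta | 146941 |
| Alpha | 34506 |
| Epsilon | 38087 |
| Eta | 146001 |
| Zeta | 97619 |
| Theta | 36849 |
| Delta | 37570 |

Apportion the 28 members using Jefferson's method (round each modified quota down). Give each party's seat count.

Beta=8; Alpha=1; Epsilon=2; Eta=8; Zeta=5; Theta=2; Delta=2

Standard divisor 537573/28 ≈ 19199.036; standard quotas: Beta 7.654, Alpha 1.797, Epsilon 1.984, Eta 7.605, Zeta 5.085, Theta 1.919, Delta 1.957.
Rounding down gives 7, 1, 1, 7, 5, 1, 1 = 23 seats, so the divisor must be adjusted.
With modified divisor 17800: modified quotas Beta 8.255, Alpha 1.939, Epsilon 2.140, Eta 8.202, Zeta 5.484, Theta 2.070, Delta 2.111.
Rounding down: Beta 8, Alpha 1, Epsilon 2, Eta 8, Zeta 5, Theta 2, Delta 2 (total 28).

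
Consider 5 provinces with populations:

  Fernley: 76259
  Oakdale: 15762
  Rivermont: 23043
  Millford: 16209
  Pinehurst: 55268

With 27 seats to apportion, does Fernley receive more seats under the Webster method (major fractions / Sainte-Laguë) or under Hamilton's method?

Webster: Fernley 12, Oakdale 2, Rivermont 3, Millford 2, Pinehurst 8.
Hamilton: Fernley 11, Oakdale 2, Rivermont 3, Millford 3, Pinehurst 8.
Fernley gets 12 under Webster and 11 under Hamilton.

Webster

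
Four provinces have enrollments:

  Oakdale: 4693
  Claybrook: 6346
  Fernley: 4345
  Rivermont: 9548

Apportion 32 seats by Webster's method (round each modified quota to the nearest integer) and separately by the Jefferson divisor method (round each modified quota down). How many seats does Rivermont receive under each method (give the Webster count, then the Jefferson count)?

Webster: Oakdale 6, Claybrook 8, Fernley 6, Rivermont 12.
Jefferson: Oakdale 6, Claybrook 8, Fernley 5, Rivermont 13.
Rivermont gets 12 under Webster and 13 under Jefferson.

12 and 13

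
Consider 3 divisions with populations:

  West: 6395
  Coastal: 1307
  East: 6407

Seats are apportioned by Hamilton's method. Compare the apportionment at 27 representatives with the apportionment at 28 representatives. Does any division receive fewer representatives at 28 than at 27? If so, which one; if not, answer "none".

Coastal

At 27 seats: West 12, Coastal 3, East 12.
At 28 seats: West 13, Coastal 2, East 13.
Coastal drops from 3 to 2.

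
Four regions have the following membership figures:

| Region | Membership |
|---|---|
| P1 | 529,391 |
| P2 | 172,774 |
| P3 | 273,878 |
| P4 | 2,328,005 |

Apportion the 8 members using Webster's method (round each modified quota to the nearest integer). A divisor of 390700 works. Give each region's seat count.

With modified divisor 390700: modified quotas P1 1.355, P2 0.442, P3 0.701, P4 5.959.
Rounding to the nearest integer: P1 1, P2 0, P3 1, P4 6 (total 8).

P1: 1; P2: 0; P3: 1; P4: 6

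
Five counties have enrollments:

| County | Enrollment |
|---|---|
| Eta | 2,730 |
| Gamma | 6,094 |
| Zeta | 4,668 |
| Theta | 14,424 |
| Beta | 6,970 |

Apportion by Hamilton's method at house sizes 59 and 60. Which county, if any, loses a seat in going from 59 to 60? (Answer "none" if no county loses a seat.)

none

At 59 seats: Eta 5, Gamma 10, Zeta 8, Theta 24, Beta 12.
At 60 seats: Eta 5, Gamma 10, Zeta 8, Theta 25, Beta 12.
No county's allocation decreased.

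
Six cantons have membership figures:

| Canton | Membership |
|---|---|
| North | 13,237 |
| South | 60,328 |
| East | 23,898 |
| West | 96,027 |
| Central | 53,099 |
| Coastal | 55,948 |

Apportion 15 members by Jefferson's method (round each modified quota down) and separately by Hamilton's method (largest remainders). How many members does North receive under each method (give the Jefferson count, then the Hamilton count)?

0 and 1

Jefferson: North 0, South 3, East 1, West 5, Central 3, Coastal 3.
Hamilton: North 1, South 3, East 1, West 5, Central 2, Coastal 3.
North gets 0 under Jefferson and 1 under Hamilton.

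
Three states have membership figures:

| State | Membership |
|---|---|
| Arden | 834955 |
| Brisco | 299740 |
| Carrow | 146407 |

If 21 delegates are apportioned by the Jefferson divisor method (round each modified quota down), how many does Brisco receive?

5

Standard divisor 1281102/21 ≈ 61004.857; standard quotas: Arden 13.687, Brisco 4.913, Carrow 2.400.
Rounding down gives 13, 4, 2 = 19 seats, so the divisor must be adjusted.
With modified divisor 57700: modified quotas Arden 14.471, Brisco 5.195, Carrow 2.537.
Rounding down: Arden 14, Brisco 5, Carrow 2 (total 21).
Brisco receives 5.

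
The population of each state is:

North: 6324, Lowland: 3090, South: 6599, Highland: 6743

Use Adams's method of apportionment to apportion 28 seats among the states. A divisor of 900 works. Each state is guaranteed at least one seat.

With modified divisor 900: modified quotas North 7.027, Lowland 3.433, South 7.332, Highland 7.492.
Rounding up: North 8, Lowland 4, South 8, Highland 8 (total 28).

North: 8, Lowland: 4, South: 8, Highland: 8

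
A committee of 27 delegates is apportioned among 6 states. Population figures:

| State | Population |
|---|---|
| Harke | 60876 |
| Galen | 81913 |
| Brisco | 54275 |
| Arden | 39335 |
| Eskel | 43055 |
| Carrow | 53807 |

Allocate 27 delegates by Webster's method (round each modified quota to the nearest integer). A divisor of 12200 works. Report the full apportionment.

With modified divisor 12200: modified quotas Harke 4.990, Galen 6.714, Brisco 4.449, Arden 3.224, Eskel 3.529, Carrow 4.410.
Rounding to the nearest integer: Harke 5, Galen 7, Brisco 4, Arden 3, Eskel 4, Carrow 4 (total 27).

Harke 5; Galen 7; Brisco 4; Arden 3; Eskel 4; Carrow 4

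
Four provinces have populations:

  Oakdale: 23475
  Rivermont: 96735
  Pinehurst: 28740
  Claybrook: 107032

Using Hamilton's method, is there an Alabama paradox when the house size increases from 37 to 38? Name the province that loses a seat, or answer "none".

none

At 37 seats: Oakdale 3, Rivermont 14, Pinehurst 4, Claybrook 16.
At 38 seats: Oakdale 4, Rivermont 14, Pinehurst 4, Claybrook 16.
No province's allocation decreased.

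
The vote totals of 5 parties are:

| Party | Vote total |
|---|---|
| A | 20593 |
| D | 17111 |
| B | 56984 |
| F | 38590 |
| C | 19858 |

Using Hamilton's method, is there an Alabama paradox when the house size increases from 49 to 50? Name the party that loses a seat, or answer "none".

D

At 49 seats: A 7, D 6, B 18, F 12, C 6.
At 50 seats: A 7, D 5, B 19, F 13, C 6.
D drops from 6 to 5.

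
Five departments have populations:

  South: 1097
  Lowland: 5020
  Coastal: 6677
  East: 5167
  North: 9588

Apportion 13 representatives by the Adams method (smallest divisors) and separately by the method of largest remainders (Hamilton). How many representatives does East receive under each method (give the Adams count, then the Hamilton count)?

3 and 2

Adams: South 1, Lowland 2, Coastal 3, East 3, North 4.
Hamilton: South 1, Lowland 2, Coastal 3, East 2, North 5.
East gets 3 under Adams and 2 under Hamilton.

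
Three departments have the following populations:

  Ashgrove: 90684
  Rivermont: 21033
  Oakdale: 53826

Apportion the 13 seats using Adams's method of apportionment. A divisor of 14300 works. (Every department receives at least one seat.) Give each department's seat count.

With modified divisor 14300: modified quotas Ashgrove 6.342, Rivermont 1.471, Oakdale 3.764.
Rounding up: Ashgrove 7, Rivermont 2, Oakdale 4 (total 13).

Ashgrove: 7, Rivermont: 2, Oakdale: 4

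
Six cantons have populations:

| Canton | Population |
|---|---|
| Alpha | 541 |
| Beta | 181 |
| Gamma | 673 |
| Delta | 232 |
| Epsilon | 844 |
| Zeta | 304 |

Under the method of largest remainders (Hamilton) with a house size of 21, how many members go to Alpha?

Total 2775; standard divisor 2775/21 ≈ 132.143.
Standard quotas: Alpha 4.094, Beta 1.370, Gamma 5.093, Delta 1.756, Epsilon 6.387, Zeta 2.301.
Lower quotas: Alpha 4, Beta 1, Gamma 5, Delta 1, Epsilon 6, Zeta 2 (sum 19, leaving 2 seats).
Remainders in descending order: Delta 0.756, Epsilon 0.387, Beta 0.370, Zeta 0.301, Alpha 0.094, Gamma 0.093.
Largest remainders: Delta, Epsilon receive the extra seats.
Alpha receives 4.

4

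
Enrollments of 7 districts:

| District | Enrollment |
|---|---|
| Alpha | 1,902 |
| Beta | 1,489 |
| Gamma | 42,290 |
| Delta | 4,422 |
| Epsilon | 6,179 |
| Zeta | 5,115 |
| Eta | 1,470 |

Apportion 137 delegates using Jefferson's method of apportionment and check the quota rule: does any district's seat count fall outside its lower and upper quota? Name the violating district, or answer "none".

Standard quotas: Alpha 4.145, Beta 3.245, Gamma 92.159, Delta 9.636, Epsilon 13.465, Zeta 11.147, Eta 3.203.
Jefferson allocation: Alpha 4, Beta 3, Gamma 94, Delta 9, Epsilon 13, Zeta 11, Eta 3.
Gamma has quota 92.159 (lower 92, upper 93) but receives 94 — outside the quota interval.

Gamma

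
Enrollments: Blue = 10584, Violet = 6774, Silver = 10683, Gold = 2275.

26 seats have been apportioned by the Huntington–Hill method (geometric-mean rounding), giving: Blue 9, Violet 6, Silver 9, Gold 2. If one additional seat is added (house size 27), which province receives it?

Silver

Priority for the next seat is population ÷ (√(s·(s+1))).
Priorities: Blue 1115.652, Violet 1045.251, Silver 1126.087, Gold 928.765.
Highest priority: Silver.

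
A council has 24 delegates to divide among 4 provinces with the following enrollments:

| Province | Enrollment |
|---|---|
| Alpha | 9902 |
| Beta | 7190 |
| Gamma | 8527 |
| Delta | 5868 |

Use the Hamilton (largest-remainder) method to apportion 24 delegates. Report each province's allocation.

Standard divisor: 31487 ÷ 24 ≈ 1311.958.
Standard quotas: Alpha 7.5475, Beta 5.4804, Gamma 6.4994, Delta 4.4727.
Lower quotas: Alpha 7, Beta 5, Gamma 6, Delta 4 (sum 22, leaving 2 seats).
Remainders in descending order: Alpha 0.5475, Gamma 0.4994, Beta 0.4804, Delta 0.4727.
The surplus seats go to Alpha, Gamma.

Alpha=8, Beta=5, Gamma=7, Delta=4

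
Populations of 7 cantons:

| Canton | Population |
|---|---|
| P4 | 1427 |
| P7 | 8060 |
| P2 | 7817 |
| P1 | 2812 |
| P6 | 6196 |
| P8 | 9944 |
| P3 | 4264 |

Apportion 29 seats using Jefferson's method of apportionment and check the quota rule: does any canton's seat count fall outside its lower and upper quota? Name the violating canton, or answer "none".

Standard quotas: P4 1.021, P7 5.769, P2 5.595, P1 2.013, P6 4.434, P8 7.117, P3 3.052.
Jefferson allocation: P4 1, P7 6, P2 6, P1 2, P6 4, P8 7, P3 3.
Every allocation lies between the lower and upper quota.

none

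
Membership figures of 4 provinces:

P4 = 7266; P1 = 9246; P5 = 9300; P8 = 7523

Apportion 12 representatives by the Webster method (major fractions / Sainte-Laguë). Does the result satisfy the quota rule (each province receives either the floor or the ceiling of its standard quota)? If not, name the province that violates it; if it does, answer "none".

none

Standard quotas: P4 2.616, P1 3.328, P5 3.348, P8 2.708.
Webster allocation: P4 3, P1 3, P5 3, P8 3.
Every allocation lies between the lower and upper quota.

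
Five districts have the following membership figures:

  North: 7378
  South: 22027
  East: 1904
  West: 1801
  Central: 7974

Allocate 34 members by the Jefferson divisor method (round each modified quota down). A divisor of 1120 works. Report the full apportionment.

North 6, South 19, East 1, West 1, Central 7

With modified divisor 1120: modified quotas North 6.588, South 19.667, East 1.700, West 1.608, Central 7.120.
Rounding down: North 6, South 19, East 1, West 1, Central 7 (total 34).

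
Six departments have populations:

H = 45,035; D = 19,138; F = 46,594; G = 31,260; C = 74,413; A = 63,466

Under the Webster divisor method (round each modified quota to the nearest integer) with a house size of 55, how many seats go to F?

Standard divisor 279906/55 ≈ 5089.2; standard quotas: H 8.849, D 3.761, F 9.155, G 6.142, C 14.622, A 12.471.
Rounding to the nearest integer gives H 9, D 4, F 9, G 6, C 15, A 12 — total 55, matching the house size, so no adjustment is needed.
F receives 9.

9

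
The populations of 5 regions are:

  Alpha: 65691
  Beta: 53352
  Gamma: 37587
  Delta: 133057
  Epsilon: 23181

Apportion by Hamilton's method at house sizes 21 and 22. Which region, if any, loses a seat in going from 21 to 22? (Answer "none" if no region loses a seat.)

At 21 seats: Alpha 4, Beta 4, Gamma 2, Delta 9, Epsilon 2.
At 22 seats: Alpha 4, Beta 4, Gamma 3, Delta 9, Epsilon 2.
No region's allocation decreased.

none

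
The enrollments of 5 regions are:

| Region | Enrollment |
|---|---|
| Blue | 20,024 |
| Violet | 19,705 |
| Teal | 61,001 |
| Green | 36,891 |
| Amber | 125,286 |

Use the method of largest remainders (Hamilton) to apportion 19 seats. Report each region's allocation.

Blue=2; Violet=1; Teal=4; Green=3; Amber=9

Standard divisor: 262907 ÷ 19 ≈ 13837.211.
Standard quotas: Blue 1.4471, Violet 1.4241, Teal 4.4085, Green 2.6661, Amber 9.0543.
Lower quotas: Blue 1, Violet 1, Teal 4, Green 2, Amber 9 (sum 17, leaving 2 seats).
Remainders in descending order: Green 0.6661, Blue 0.4471, Violet 0.4241, Teal 0.4085, Amber 0.0543.
Largest remainders: Green, Blue receive the extra seats.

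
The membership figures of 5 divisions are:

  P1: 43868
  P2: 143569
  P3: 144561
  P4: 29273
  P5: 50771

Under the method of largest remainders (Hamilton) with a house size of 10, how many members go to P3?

4

Total 412042; standard divisor 412042/10 ≈ 41204.2.
Standard quotas: P1 1.0646, P2 3.4843, P3 3.5084, P4 0.7104, P5 1.2322.
Lower quotas: P1 1, P2 3, P3 3, P4 0, P5 1 (sum 8, leaving 2 seats).
Remainders in descending order: P4 0.7104, P3 0.5084, P2 0.4843, P5 0.2322, P1 0.0646.
The surplus seats go to P4, P3.
P3 receives 4.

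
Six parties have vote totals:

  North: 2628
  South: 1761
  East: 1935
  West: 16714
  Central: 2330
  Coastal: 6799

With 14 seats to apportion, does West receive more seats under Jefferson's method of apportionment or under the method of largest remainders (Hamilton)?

Jefferson: North 1, South 0, East 1, West 8, Central 1, Coastal 3.
Hamilton: North 1, South 1, East 1, West 7, Central 1, Coastal 3.
West gets 8 under Jefferson and 7 under Hamilton.

Jefferson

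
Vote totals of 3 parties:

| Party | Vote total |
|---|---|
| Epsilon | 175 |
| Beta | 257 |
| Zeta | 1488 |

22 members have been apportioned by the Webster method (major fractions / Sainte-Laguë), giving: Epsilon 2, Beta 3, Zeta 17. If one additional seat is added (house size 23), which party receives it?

Priority for the next seat is population ÷ (current seats + 0.5).
Priorities: Epsilon 70.000, Beta 73.429, Zeta 85.029.
Highest priority: Zeta.

Zeta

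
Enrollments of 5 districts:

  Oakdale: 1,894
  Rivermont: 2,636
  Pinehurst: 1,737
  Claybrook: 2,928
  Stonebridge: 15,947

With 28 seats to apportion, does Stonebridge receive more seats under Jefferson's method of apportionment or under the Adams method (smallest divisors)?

Jefferson

Jefferson: Oakdale 2, Rivermont 3, Pinehurst 2, Claybrook 3, Stonebridge 18.
Adams: Oakdale 2, Rivermont 3, Pinehurst 2, Claybrook 4, Stonebridge 17.
Stonebridge gets 18 under Jefferson and 17 under Adams.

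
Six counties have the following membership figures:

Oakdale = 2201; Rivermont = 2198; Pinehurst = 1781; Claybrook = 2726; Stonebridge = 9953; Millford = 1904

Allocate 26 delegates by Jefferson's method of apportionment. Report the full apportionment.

Standard divisor 20763/26 ≈ 798.577; standard quotas: Oakdale 2.756, Rivermont 2.752, Pinehurst 2.230, Claybrook 3.414, Stonebridge 12.463, Millford 2.384.
Rounding down gives 2, 2, 2, 3, 12, 2 = 23 seats, so the divisor must be adjusted.
With modified divisor 720: modified quotas Oakdale 3.057, Rivermont 3.053, Pinehurst 2.474, Claybrook 3.786, Stonebridge 13.824, Millford 2.644.
Rounding down: Oakdale 3, Rivermont 3, Pinehurst 2, Claybrook 3, Stonebridge 13, Millford 2 (total 26).

Oakdale 3, Rivermont 3, Pinehurst 2, Claybrook 3, Stonebridge 13, Millford 2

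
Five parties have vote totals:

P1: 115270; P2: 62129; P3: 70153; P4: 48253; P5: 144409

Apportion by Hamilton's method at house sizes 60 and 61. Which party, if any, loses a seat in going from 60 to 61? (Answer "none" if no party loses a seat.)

none

At 60 seats: P1 16, P2 8, P3 9, P4 7, P5 20.
At 61 seats: P1 16, P2 8, P3 10, P4 7, P5 20.
No party's allocation decreased.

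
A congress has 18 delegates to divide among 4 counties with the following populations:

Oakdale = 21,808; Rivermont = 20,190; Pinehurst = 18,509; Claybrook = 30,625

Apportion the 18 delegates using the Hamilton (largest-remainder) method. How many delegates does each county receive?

Total 91132; standard divisor 91132/18 ≈ 5062.889.
Standard quotas: Oakdale 4.3074, Rivermont 3.9878, Pinehurst 3.6558, Claybrook 6.0489.
Lower quotas: Oakdale 4, Rivermont 3, Pinehurst 3, Claybrook 6 (sum 16, leaving 2 seats).
Remainders in descending order: Rivermont 0.9878, Pinehurst 0.6558, Oakdale 0.3074, Claybrook 0.0489.
Largest remainders: Rivermont, Pinehurst receive the extra seats.

Oakdale 4, Rivermont 4, Pinehurst 4, Claybrook 6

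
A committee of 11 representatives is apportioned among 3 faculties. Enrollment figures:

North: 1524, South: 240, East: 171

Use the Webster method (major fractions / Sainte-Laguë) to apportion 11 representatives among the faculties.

Standard divisor 1935/11 ≈ 175.909; standard quotas: North 8.664, South 1.364, East 0.972.
Rounding to the nearest integer gives North 9, South 1, East 1 — total 11, matching the house size, so no adjustment is needed.

North 9; South 1; East 1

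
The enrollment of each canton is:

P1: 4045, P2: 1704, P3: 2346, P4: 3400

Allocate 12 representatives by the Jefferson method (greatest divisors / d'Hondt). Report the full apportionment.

P1 4; P2 2; P3 2; P4 4

Standard divisor 11495/12 ≈ 957.917; standard quotas: P1 4.223, P2 1.779, P3 2.449, P4 3.549.
Rounding down gives 4, 1, 2, 3 = 10 seats, so the divisor must be adjusted.
With modified divisor 830: modified quotas P1 4.873, P2 2.053, P3 2.827, P4 4.096.
Rounding down: P1 4, P2 2, P3 2, P4 4 (total 12).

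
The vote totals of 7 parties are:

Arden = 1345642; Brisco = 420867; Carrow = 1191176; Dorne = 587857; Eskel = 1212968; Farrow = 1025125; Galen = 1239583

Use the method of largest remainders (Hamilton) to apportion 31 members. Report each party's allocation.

The standard divisor is 7023218/31 ≈ 226555.419.
Standard quotas: Arden 5.9396, Brisco 1.8577, Carrow 5.2578, Dorne 2.5948, Eskel 5.3540, Farrow 4.5248, Galen 5.4714.
Lower quotas: Arden 5, Brisco 1, Carrow 5, Dorne 2, Eskel 5, Farrow 4, Galen 5 (sum 27, leaving 4 seats).
Remainders in descending order: Arden 0.9396, Brisco 0.8577, Dorne 0.5948, Farrow 0.5248, Galen 0.4714, Eskel 0.3540, Carrow 0.2578.
The surplus seats go to Arden, Brisco, Dorne, Farrow.

Arden: 6; Brisco: 2; Carrow: 5; Dorne: 3; Eskel: 5; Farrow: 5; Galen: 5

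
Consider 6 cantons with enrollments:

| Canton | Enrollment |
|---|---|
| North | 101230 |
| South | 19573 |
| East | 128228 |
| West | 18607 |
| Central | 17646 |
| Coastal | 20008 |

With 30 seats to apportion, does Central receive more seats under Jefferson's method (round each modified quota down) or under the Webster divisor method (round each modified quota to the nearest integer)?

Webster

Jefferson: North 10, South 2, East 13, West 2, Central 1, Coastal 2.
Webster: North 10, South 2, East 12, West 2, Central 2, Coastal 2.
Central gets 1 under Jefferson and 2 under Webster.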